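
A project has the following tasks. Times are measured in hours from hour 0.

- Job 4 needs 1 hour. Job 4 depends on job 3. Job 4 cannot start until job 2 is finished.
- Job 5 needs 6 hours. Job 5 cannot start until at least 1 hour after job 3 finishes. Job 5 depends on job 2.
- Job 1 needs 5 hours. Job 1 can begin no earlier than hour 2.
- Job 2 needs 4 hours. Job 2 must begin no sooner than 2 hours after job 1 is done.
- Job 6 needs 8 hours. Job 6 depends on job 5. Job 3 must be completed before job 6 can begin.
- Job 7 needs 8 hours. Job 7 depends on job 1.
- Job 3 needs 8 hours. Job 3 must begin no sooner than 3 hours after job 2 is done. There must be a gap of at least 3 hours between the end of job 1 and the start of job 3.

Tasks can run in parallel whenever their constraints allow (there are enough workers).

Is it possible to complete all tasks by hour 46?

Yes

Job 1 waits on its own release at hour 2, so it starts at hour 2 and finishes at 2 + 5 = hour 7.
Job 7 waits on job 1 (finishes hour 7), so it starts at hour 7 and finishes at 7 + 8 = hour 15.
After job 1 (finishes hour 7, plus 2-hour gap → hour 9), job 2 can start at hour 9 and finishes at hour 13.
Job 3 cannot start until job 2 (finishes hour 13, plus 3-hour gap → hour 16); job 1 (finishes hour 7, plus 3-hour gap → hour 10). The controlling bound is hour 16, so job 3 finishes at 16 + 8 = hour 24.
Job 5 needs all of job 3 (finishes hour 24, plus 1-hour gap → hour 25); job 2 (finishes hour 13). That puts its earliest start at hour 25; it finishes at 25 + 6 = hour 31.
For job 6: job 5 (finishes hour 31); job 3 (finishes hour 24). Taking the maximum gives a start of hour 31, and it finishes at 31 + 8 = hour 39.
Job 4 has to wait for job 3 (finishes hour 24); job 2 (finishes hour 13). The latest of these is hour 24, so job 4 runs hour 24 to 24 + 1 = hour 25.
Every task is finished by hour 39, which is no later than the deadline of 46, so the schedule is feasible.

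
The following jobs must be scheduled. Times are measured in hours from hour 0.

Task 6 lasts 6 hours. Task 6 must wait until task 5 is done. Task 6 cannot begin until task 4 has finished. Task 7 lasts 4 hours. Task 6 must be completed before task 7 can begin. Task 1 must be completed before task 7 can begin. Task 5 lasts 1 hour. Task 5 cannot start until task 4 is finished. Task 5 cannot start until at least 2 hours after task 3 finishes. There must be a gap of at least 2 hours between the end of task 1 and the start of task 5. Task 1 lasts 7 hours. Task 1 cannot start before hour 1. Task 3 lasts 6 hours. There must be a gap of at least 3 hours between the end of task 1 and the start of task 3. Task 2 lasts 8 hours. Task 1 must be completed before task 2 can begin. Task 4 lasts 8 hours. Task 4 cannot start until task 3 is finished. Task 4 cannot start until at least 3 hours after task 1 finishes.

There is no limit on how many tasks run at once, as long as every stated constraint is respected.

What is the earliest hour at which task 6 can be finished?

After its own release at hour 1, task 1 can start at hour 1 and finishes at hour 8.
After task 1 (finishes hour 8, plus 3-hour gap → hour 11), task 3 can start at hour 11 and finishes at hour 17.
Task 4 has to wait for task 3 (finishes hour 17); task 1 (finishes hour 8, plus 3-hour gap → hour 11). The latest of these is hour 17, so task 4 runs hour 17 to 17 + 8 = hour 25.
For task 5: task 4 (finishes hour 25); task 3 (finishes hour 17, plus 2-hour gap → hour 19); task 1 (finishes hour 8, plus 2-hour gap → hour 10). Taking the maximum gives a start of hour 25, and it finishes at 25 + 1 = hour 26.
For task 6: task 5 (finishes hour 26); task 4 (finishes hour 25). Taking the maximum gives a start of hour 26, and it finishes at 26 + 6 = hour 32.

32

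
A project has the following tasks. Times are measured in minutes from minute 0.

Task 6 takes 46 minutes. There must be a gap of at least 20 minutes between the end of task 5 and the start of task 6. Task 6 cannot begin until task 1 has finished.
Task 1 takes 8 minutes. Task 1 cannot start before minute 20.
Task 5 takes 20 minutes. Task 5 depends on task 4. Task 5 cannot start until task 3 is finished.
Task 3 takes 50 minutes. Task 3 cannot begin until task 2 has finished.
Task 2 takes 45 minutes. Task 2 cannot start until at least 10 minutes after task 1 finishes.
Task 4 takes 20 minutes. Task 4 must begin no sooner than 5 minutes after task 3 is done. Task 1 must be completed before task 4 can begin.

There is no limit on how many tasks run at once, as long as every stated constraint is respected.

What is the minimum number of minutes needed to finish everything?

Task 1 waits on its own release at minute 20, so it starts at minute 20 and finishes at 20 + 8 = minute 28.
Task 2 waits on task 1 (finishes minute 28, plus 10-minute gap → minute 38), so it starts at minute 38 and finishes at 38 + 45 = minute 83.
Task 3 waits on task 2 (finishes minute 83), so it starts at minute 83 and finishes at 83 + 50 = minute 133.
For task 4: task 3 (finishes minute 133, plus 5-minute gap → minute 138); task 1 (finishes minute 28). Taking the maximum gives a start of minute 138, and it finishes at 138 + 20 = minute 158.
For task 5: task 4 (finishes minute 158); task 3 (finishes minute 133). Taking the maximum gives a start of minute 158, and it finishes at 158 + 20 = minute 178.
Task 6 needs all of task 5 (finishes minute 178, plus 20-minute gap → minute 198); task 1 (finishes minute 28). That puts its earliest start at minute 198; it finishes at 198 + 46 = minute 244.
All tasks are finished once the last one completes. Finish times: Task 1 at 28, Task 2 at 83, Task 3 at 133, Task 4 at 158, Task 5 at 178, Task 6 at 244. The latest is minute 244.

244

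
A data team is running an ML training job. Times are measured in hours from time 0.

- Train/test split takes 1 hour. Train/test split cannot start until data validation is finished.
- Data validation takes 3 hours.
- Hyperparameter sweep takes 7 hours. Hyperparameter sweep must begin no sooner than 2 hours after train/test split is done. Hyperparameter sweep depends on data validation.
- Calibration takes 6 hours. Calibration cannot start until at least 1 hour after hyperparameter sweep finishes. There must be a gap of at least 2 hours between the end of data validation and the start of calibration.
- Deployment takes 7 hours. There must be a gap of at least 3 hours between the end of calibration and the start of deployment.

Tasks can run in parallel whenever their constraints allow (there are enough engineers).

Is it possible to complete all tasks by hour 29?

Nothing blocks data validation, so it runs from hour 0 to hour 3.
After data validation (finishes hour 3), train/test split can start at hour 3 and finishes at hour 4.
Hyperparameter sweep needs all of train/test split (finishes hour 4, plus 2-hour gap → hour 6); data validation (finishes hour 3). That puts its earliest start at hour 6; it finishes at 6 + 7 = hour 13.
For calibration: hyperparameter sweep (finishes hour 13, plus 1-hour gap → hour 14); data validation (finishes hour 3, plus 2-hour gap → hour 5). Taking the maximum gives a start of hour 14, and it finishes at 14 + 6 = hour 20.
After calibration (finishes hour 20, plus 3-hour gap → hour 23), deployment can start at hour 23 and finishes at hour 30.
The earliest everything can be done is hour 30, which is after the deadline of 29, so it is not possible.

No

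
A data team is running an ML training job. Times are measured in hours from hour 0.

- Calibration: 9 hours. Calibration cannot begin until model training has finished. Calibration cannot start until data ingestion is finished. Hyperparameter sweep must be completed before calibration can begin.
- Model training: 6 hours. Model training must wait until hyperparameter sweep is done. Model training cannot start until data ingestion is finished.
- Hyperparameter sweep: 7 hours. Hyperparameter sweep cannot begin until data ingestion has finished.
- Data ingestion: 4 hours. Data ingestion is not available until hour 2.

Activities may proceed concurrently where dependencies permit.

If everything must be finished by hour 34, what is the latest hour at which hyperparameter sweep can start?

12

Calibration has no dependents, so it just needs to finish by hour 34. Starting by 34 − 9 = hour 25 achieves that.
Since calibration (must start by hour 25) depends on it, model training must finish by hour 25. Backing off its 6-hour duration gives a latest start of hour 19.
Hyperparameter sweep feeds model training (must start by hour 19); calibration (must start by hour 25). Taking the minimum, hyperparameter sweep must finish by hour 19 and start by 19 − 7 = hour 12.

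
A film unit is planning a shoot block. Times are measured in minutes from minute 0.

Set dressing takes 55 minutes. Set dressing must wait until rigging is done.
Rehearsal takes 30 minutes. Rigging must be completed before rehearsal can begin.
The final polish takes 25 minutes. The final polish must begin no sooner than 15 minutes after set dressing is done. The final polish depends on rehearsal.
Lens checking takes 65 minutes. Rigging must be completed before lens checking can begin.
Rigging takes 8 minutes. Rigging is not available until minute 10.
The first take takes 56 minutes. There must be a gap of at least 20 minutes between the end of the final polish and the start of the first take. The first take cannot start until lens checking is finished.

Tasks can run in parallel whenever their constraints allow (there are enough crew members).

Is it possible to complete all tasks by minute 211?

After its own release at minute 10, rigging can start at minute 10 and finishes at minute 18.
Rehearsal cannot begin until rigging (finishes minute 18). It runs from minute 18 to 18 + 30 = minute 48.
After rigging (finishes minute 18), lens checking can start at minute 18 and finishes at minute 83.
Set dressing cannot begin until rigging (finishes minute 18). It runs from minute 18 to 18 + 55 = minute 73.
The final polish cannot start until set dressing (finishes minute 73, plus 15-minute gap → minute 88); rehearsal (finishes minute 48). The controlling bound is minute 88, so the final polish finishes at 88 + 25 = minute 113.
The first take needs all of the final polish (finishes minute 113, plus 20-minute gap → minute 133); lens checking (finishes minute 83). That puts its earliest start at minute 133; it finishes at 133 + 56 = minute 189.
Every task is finished by minute 189, which is no later than the deadline of 211, so the schedule is feasible.

Yes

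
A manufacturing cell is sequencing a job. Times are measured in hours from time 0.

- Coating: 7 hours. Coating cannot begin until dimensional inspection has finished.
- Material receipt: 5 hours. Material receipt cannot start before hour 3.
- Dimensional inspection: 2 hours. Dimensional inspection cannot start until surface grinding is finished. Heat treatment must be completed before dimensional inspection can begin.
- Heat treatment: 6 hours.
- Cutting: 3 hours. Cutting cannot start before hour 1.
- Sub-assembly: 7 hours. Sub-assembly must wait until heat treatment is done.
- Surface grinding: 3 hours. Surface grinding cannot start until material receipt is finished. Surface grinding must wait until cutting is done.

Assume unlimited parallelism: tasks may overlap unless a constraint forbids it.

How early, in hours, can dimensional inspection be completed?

13

Heat treatment has no prerequisites, so it starts at hour 0 and finishes at hour 6.
Cutting cannot begin until its own release at hour 1. It runs from hour 1 to 1 + 3 = hour 4.
Material receipt waits on its own release at hour 3, so it starts at hour 3 and finishes at 3 + 5 = hour 8.
Surface grinding has to wait for material receipt (finishes hour 8); cutting (finishes hour 4). The latest of these is hour 8, so surface grinding runs hour 8 to 8 + 3 = hour 11.
For dimensional inspection: surface grinding (finishes hour 11); heat treatment (finishes hour 6). Taking the maximum gives a start of hour 11, and it finishes at 11 + 2 = hour 13.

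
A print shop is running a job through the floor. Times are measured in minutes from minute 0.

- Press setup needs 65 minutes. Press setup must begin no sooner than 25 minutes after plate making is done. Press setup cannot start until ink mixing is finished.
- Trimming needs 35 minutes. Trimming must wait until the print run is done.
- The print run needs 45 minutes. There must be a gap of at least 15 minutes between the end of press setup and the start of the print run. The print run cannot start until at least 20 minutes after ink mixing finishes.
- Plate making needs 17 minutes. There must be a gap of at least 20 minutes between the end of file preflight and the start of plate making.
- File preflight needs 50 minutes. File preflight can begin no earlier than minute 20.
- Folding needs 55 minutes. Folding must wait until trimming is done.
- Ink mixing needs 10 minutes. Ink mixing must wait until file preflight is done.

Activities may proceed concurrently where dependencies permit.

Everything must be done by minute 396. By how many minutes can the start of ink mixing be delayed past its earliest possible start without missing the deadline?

101

File preflight waits on its own release at minute 20, so it starts at minute 20 and finishes at 20 + 50 = minute 70.
Ink mixing cannot begin until file preflight (finishes minute 70). It runs from minute 70 to 70 + 10 = minute 80.

Working backward from the deadline:
Folding must finish by minute 396; it takes 55 minutes, so it must start by 396 − 55 = minute 341.
Trimming feeds into folding (must start by minute 341); so trimming must finish by minute 341 and therefore start by minute 306.
Since trimming (must start by minute 306) depends on it, the print run must finish by minute 306. Backing off its 45-minute duration gives a latest start of minute 261.
Press setup has to be done before the print run (must start by minute 261, minus 15-minute gap → minute 246). That means finishing by minute 246, i.e. starting by 246 − 65 = minute 181.
Ink mixing has several dependents: press setup (must start by minute 181); the print run (must start by minute 261, minus 20-minute gap → minute 241). The earliest of those limits is minute 181, so ink mixing must start by 181 − 10 = minute 171.
So ink mixing can start as early as minute 70 and as late as minute 171, giving 171 − 70 = 101 minutes of slack.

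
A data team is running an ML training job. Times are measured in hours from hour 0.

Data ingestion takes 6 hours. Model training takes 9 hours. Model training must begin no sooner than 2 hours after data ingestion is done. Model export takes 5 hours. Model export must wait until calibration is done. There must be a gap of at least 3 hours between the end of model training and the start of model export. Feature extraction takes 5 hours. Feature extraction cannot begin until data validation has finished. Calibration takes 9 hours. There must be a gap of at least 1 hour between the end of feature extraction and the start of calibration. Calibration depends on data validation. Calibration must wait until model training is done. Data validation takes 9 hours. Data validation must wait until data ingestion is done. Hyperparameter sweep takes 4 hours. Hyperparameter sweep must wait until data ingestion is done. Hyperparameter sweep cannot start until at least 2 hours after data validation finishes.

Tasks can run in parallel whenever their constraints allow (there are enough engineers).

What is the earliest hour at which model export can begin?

Nothing blocks data ingestion, so it runs from hour 0 to hour 6.
Model training waits on data ingestion (finishes hour 6, plus 2-hour gap → hour 8), so it starts at hour 8 and finishes at 8 + 9 = hour 17.
Data validation waits on data ingestion (finishes hour 6), so it starts at hour 6 and finishes at 6 + 9 = hour 15.
Feature extraction cannot begin until data validation (finishes hour 15). It runs from hour 15 to 15 + 5 = hour 20.
For calibration: feature extraction (finishes hour 20, plus 1-hour gap → hour 21); data validation (finishes hour 15); model training (finishes hour 17). Taking the maximum gives a start of hour 21, and it finishes at 21 + 9 = hour 30.
Model export waits on calibration (finishes hour 30); model training (finishes hour 17, plus 3-hour gap → hour 20). The latest of these is hour 30, which is the earliest model export can start.

30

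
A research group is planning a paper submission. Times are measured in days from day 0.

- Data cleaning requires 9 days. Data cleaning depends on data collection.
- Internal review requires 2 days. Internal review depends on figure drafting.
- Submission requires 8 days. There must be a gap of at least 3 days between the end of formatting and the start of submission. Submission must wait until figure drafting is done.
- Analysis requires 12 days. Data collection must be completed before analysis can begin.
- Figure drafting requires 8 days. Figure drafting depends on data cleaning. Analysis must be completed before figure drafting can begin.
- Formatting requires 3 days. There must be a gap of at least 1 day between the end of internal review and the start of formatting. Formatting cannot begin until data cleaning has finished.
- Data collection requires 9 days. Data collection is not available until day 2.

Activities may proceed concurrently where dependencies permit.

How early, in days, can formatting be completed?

37

Data collection waits on its own release at day 2, so it starts at day 2 and finishes at 2 + 9 = day 11.
After data collection (finishes day 11), analysis can start at day 11 and finishes at day 23.
Data cleaning waits on data collection (finishes day 11), so it starts at day 11 and finishes at 11 + 9 = day 20.
Figure drafting has to wait for data cleaning (finishes day 20); analysis (finishes day 23). The latest of these is day 23, so figure drafting runs day 23 to 23 + 8 = day 31.
Internal review waits on figure drafting (finishes day 31), so it starts at day 31 and finishes at 31 + 2 = day 33.
For formatting: internal review (finishes day 33, plus 1-day gap → day 34); data cleaning (finishes day 20). Taking the maximum gives a start of day 34, and it finishes at 34 + 3 = day 37.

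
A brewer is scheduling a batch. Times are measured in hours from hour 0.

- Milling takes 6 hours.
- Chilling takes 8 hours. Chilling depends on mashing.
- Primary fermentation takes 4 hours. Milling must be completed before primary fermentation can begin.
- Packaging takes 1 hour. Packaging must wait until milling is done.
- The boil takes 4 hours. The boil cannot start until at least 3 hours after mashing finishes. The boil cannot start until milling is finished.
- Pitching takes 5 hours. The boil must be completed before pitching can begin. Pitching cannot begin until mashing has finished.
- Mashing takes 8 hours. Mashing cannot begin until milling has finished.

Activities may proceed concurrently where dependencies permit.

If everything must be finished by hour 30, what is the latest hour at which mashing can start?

Pitching has no dependents, so it just needs to finish by hour 30. Starting by 30 − 5 = hour 25 achieves that.
The boil feeds into pitching (must start by hour 25); so the boil must finish by hour 25 and therefore start by hour 21.
Chilling must finish by hour 30; it takes 8 hours, so it must start by 30 − 8 = hour 22.
For mashing: the boil (must start by hour 21, minus 3-hour gap → hour 18); chilling (must start by hour 22); pitching (must start by hour 25). The most restrictive is hour 18; with an 8-hour duration, mashing must start by hour 10.

10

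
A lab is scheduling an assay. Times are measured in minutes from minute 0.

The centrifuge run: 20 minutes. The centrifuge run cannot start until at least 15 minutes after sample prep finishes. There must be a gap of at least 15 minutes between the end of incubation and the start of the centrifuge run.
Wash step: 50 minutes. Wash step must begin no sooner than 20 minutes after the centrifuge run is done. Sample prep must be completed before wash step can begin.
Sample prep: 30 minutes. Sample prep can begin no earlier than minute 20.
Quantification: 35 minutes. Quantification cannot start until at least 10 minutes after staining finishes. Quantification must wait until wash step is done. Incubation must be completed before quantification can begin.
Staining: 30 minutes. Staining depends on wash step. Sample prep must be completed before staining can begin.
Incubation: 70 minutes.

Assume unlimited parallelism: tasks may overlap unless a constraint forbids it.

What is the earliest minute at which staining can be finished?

Nothing blocks incubation, so it runs from minute 0 to minute 70.
After its own release at minute 20, sample prep can start at minute 20 and finishes at minute 50.
The centrifuge run has to wait for sample prep (finishes minute 50, plus 15-minute gap → minute 65); incubation (finishes minute 70, plus 15-minute gap → minute 85). The latest of these is minute 85, so the centrifuge run runs minute 85 to 85 + 20 = minute 105.
Wash step has to wait for the centrifuge run (finishes minute 105, plus 20-minute gap → minute 125); sample prep (finishes minute 50). The latest of these is minute 125, so wash step runs minute 125 to 125 + 50 = minute 175.
Staining has to wait for wash step (finishes minute 175); sample prep (finishes minute 50). The latest of these is minute 175, so staining runs minute 175 to 175 + 30 = minute 205.

205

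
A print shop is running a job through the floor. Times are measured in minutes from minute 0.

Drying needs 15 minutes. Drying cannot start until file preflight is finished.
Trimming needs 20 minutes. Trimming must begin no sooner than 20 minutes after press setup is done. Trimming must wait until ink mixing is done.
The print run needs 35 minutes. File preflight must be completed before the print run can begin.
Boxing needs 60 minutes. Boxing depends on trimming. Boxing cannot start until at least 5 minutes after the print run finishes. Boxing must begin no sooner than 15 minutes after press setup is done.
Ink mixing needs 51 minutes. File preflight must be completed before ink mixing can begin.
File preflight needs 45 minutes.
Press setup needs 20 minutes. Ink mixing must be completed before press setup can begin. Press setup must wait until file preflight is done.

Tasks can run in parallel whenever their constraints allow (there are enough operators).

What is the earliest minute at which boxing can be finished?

216

File preflight has no prerequisites, so it starts at minute 0 and finishes at minute 45.
The print run waits on file preflight (finishes minute 45), so it starts at minute 45 and finishes at 45 + 35 = minute 80.
After file preflight (finishes minute 45), ink mixing can start at minute 45 and finishes at minute 96.
Press setup needs all of ink mixing (finishes minute 96); file preflight (finishes minute 45). That puts its earliest start at minute 96; it finishes at 96 + 20 = minute 116.
Trimming cannot start until press setup (finishes minute 116, plus 20-minute gap → minute 136); ink mixing (finishes minute 96). The controlling bound is minute 136, so trimming finishes at 136 + 20 = minute 156.
Boxing cannot start until trimming (finishes minute 156); the print run (finishes minute 80, plus 5-minute gap → minute 85); press setup (finishes minute 116, plus 15-minute gap → minute 131). The controlling bound is minute 156, so boxing finishes at 156 + 60 = minute 216.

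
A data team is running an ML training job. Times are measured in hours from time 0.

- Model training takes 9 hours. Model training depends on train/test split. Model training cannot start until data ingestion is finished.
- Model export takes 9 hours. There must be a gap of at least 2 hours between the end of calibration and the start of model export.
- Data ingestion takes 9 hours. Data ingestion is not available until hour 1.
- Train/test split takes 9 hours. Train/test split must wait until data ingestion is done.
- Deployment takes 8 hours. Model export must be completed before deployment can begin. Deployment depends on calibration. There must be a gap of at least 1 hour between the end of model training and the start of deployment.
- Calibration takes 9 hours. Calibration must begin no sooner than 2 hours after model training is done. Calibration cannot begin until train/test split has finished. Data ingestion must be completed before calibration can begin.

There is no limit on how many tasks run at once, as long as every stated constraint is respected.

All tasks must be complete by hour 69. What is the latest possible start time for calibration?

41

To finish by hour 69, deployment (duration 8) must start no later than hour 61.
Model export must finish before deployment (must start by hour 61). With a 9-hour duration, model export must start by 61 − 9 = hour 52.
Calibration has several dependents: model export (must start by hour 52, minus 2-hour gap → hour 50); deployment (must start by hour 61). The earliest of those limits is hour 50, so calibration must start by 50 − 9 = hour 41.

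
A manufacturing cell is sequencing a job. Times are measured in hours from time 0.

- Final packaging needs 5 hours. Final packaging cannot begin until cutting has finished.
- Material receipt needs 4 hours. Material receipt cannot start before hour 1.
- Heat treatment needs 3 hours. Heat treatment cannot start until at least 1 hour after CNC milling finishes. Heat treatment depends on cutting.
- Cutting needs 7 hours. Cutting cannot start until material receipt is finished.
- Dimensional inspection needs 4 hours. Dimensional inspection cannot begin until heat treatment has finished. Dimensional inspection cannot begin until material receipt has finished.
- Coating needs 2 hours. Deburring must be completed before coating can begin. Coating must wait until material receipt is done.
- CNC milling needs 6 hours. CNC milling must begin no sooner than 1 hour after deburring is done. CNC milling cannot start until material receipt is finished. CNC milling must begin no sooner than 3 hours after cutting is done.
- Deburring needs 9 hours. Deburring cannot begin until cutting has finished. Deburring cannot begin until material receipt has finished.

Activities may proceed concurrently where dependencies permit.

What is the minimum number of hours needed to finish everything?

36

Material receipt waits on its own release at hour 1, so it starts at hour 1 and finishes at 1 + 4 = hour 5.
Cutting cannot begin until material receipt (finishes hour 5). It runs from hour 5 to 5 + 7 = hour 12.
After cutting (finishes hour 12), final packaging can start at hour 12 and finishes at hour 17.
Deburring needs all of cutting (finishes hour 12); material receipt (finishes hour 5). That puts its earliest start at hour 12; it finishes at 12 + 9 = hour 21.
For coating: deburring (finishes hour 21); material receipt (finishes hour 5). Taking the maximum gives a start of hour 21, and it finishes at 21 + 2 = hour 23.
CNC milling cannot start until deburring (finishes hour 21, plus 1-hour gap → hour 22); material receipt (finishes hour 5); cutting (finishes hour 12, plus 3-hour gap → hour 15). The controlling bound is hour 22, so CNC milling finishes at 22 + 6 = hour 28.
Heat treatment needs all of CNC milling (finishes hour 28, plus 1-hour gap → hour 29); cutting (finishes hour 12). That puts its earliest start at hour 29; it finishes at 29 + 3 = hour 32.
Dimensional inspection has to wait for heat treatment (finishes hour 32); material receipt (finishes hour 5). The latest of these is hour 32, so dimensional inspection runs hour 32 to 32 + 4 = hour 36.
All tasks are finished once the last one completes. Finish times: Material receipt at 5, Cutting at 12, Deburring at 21, CNC milling at 28, Heat treatment at 32, Dimensional inspection at 36, Coating at 23, Final packaging at 17. The latest is hour 36.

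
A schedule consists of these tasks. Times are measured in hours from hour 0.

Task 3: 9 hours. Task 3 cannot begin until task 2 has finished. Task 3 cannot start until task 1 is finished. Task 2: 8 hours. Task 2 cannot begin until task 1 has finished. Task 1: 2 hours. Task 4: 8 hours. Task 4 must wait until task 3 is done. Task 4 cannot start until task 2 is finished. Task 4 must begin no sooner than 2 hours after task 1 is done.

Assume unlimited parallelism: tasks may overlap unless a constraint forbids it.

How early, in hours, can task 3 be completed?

Task 1 has no prerequisites, so it starts at hour 0 and finishes at hour 2.
After task 1 (finishes hour 2), task 2 can start at hour 2 and finishes at hour 10.
For task 3: task 2 (finishes hour 10); task 1 (finishes hour 2). Taking the maximum gives a start of hour 10, and it finishes at 10 + 9 = hour 19.

19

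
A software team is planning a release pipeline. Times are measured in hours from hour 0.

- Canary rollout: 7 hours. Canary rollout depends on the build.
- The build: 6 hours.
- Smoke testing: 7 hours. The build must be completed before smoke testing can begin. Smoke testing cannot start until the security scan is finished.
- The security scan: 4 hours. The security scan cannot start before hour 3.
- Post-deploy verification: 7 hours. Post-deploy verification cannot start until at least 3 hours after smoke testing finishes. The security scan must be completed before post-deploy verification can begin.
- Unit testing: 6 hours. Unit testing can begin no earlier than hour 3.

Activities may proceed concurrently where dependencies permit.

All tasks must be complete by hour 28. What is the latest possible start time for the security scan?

7

To finish by hour 28, post-deploy verification (duration 7) must start no later than hour 21.
Smoke testing feeds into post-deploy verification (must start by hour 21, minus 3-hour gap → hour 18); so smoke testing must finish by hour 18 and therefore start by hour 11.
The security scan feeds smoke testing (must start by hour 11); post-deploy verification (must start by hour 21). Taking the minimum, the security scan must finish by hour 11 and start by 11 − 4 = hour 7.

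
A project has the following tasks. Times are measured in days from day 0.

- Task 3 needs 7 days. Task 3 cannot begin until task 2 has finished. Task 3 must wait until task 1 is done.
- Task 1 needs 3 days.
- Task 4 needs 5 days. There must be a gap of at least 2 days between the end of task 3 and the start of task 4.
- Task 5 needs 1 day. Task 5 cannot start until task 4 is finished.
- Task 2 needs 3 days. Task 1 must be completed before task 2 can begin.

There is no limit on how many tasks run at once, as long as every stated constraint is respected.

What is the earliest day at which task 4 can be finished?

Task 1 has no prerequisites, so it starts at day 0 and finishes at day 3.
After task 1 (finishes day 3), task 2 can start at day 3 and finishes at day 6.
For task 3: task 2 (finishes day 6); task 1 (finishes day 3). Taking the maximum gives a start of day 6, and it finishes at 6 + 7 = day 13.
Task 4 waits on task 3 (finishes day 13, plus 2-day gap → day 15), so it starts at day 15 and finishes at 15 + 5 = day 20.

20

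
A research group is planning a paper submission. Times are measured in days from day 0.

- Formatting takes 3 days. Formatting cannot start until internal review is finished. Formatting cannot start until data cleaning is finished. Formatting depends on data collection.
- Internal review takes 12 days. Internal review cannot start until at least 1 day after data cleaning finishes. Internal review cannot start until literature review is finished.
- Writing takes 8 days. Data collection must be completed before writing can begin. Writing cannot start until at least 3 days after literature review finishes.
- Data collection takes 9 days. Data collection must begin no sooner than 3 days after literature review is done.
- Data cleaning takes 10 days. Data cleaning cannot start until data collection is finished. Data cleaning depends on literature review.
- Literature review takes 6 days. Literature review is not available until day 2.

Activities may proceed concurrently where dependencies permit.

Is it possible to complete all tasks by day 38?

After its own release at day 2, literature review can start at day 2 and finishes at day 8.
Data collection cannot begin until literature review (finishes day 8, plus 3-day gap → day 11). It runs from day 11 to 11 + 9 = day 20.
Writing needs all of data collection (finishes day 20); literature review (finishes day 8, plus 3-day gap → day 11). That puts its earliest start at day 20; it finishes at 20 + 8 = day 28.
Data cleaning has to wait for data collection (finishes day 20); literature review (finishes day 8). The latest of these is day 20, so data cleaning runs day 20 to 20 + 10 = day 30.
Internal review cannot start until data cleaning (finishes day 30, plus 1-day gap → day 31); literature review (finishes day 8). The controlling bound is day 31, so internal review finishes at 31 + 12 = day 43.
Formatting needs all of internal review (finishes day 43); data cleaning (finishes day 30); data collection (finishes day 20). That puts its earliest start at day 43; it finishes at 43 + 3 = day 46.
The earliest everything can be done is day 46, which is after the deadline of 38, so it is not possible.

No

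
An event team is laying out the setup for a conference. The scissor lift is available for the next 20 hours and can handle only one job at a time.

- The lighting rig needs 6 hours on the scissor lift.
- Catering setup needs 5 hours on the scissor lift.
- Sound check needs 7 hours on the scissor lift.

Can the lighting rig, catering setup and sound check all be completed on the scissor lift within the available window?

Yes

Running back to back, the jobs need 6 + 5 + 7 = 18 hours on the scissor lift.
Since 18 ≤ 20, they fit within the window.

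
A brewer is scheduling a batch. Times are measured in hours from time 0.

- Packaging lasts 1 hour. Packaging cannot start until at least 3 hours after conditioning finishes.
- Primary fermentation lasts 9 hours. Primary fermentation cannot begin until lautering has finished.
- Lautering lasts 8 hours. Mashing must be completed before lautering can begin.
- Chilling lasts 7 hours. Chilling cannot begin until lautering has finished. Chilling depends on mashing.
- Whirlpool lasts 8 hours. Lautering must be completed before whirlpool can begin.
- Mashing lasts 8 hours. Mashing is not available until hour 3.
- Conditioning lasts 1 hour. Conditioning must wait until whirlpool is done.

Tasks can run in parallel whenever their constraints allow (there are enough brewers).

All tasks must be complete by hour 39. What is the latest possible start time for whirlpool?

Nothing follows packaging; the deadline of hour 39 is its only limit. It must start by 39 − 1 = hour 38.
Conditioning has to be done before packaging (must start by hour 38, minus 3-hour gap → hour 35). That means finishing by hour 35, i.e. starting by 35 − 1 = hour 34.
Since conditioning (must start by hour 34) depends on it, whirlpool must finish by hour 34. Backing off its 8-hour duration gives a latest start of hour 26.

26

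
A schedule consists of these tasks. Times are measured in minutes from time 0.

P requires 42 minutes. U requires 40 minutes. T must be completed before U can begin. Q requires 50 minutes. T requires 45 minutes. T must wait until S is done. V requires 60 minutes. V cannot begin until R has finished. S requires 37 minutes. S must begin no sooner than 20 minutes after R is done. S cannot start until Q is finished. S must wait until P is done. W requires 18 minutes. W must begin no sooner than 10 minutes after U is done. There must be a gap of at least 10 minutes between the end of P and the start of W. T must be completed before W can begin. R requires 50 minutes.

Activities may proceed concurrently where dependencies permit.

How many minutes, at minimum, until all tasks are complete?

220

Nothing blocks R, so it runs from minute 0 to minute 50.
V cannot begin until R (finishes minute 50). It runs from minute 50 to 50 + 60 = minute 110.
Q has no prerequisites, so it starts at minute 0 and finishes at minute 50.
Nothing blocks P, so it runs from minute 0 to minute 42.
S needs all of R (finishes minute 50, plus 20-minute gap → minute 70); Q (finishes minute 50); P (finishes minute 42). That puts its earliest start at minute 70; it finishes at 70 + 37 = minute 107.
After S (finishes minute 107), T can start at minute 107 and finishes at minute 152.
After T (finishes minute 152), U can start at minute 152 and finishes at minute 192.
For W: U (finishes minute 192, plus 10-minute gap → minute 202); P (finishes minute 42, plus 10-minute gap → minute 52); T (finishes minute 152). Taking the maximum gives a start of minute 202, and it finishes at 202 + 18 = minute 220.
All tasks are finished once the last one completes. Finish times: P at 42, Q at 50, R at 50, S at 107, T at 152, U at 192, V at 110, W at 220. The latest is minute 220.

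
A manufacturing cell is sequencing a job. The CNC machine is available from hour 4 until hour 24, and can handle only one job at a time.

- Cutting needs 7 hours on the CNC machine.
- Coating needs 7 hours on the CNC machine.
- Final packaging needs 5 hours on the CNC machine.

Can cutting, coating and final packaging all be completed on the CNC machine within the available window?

Yes

The CNC machine window is 24 − 4 = 20 hours.
Running back to back, the jobs need 7 + 7 + 5 = 19 hours on the CNC machine.
Since 19 ≤ 20, they fit within the window.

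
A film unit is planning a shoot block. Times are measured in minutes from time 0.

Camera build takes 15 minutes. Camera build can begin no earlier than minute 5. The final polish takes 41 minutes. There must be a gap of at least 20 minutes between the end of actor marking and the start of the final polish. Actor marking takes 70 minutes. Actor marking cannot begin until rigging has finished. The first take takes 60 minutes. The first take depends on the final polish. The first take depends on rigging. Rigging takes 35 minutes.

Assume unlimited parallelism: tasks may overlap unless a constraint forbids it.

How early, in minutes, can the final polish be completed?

166

Nothing blocks rigging, so it runs from minute 0 to minute 35.
Actor marking cannot begin until rigging (finishes minute 35). It runs from minute 35 to 35 + 70 = minute 105.
The final polish waits on actor marking (finishes minute 105, plus 20-minute gap → minute 125), so it starts at minute 125 and finishes at 125 + 41 = minute 166.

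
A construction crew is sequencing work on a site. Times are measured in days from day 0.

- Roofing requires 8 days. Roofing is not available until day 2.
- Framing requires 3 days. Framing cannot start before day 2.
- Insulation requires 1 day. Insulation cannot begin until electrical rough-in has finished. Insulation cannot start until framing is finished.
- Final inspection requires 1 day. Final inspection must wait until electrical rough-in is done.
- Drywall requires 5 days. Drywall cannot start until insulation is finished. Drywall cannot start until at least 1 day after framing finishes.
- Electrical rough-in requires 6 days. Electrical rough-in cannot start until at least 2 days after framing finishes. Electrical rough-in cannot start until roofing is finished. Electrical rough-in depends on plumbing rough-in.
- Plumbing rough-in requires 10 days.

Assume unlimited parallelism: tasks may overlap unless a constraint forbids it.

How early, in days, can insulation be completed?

Plumbing rough-in can start immediately at day 0; it finishes at day 10.
Roofing waits on its own release at day 2, so it starts at day 2 and finishes at 2 + 8 = day 10.
Framing waits on its own release at day 2, so it starts at day 2 and finishes at 2 + 3 = day 5.
Electrical rough-in needs all of framing (finishes day 5, plus 2-day gap → day 7); roofing (finishes day 10); plumbing rough-in (finishes day 10). That puts its earliest start at day 10; it finishes at 10 + 6 = day 16.
For insulation: electrical rough-in (finishes day 16); framing (finishes day 5). Taking the maximum gives a start of day 16, and it finishes at 16 + 1 = day 17.

17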